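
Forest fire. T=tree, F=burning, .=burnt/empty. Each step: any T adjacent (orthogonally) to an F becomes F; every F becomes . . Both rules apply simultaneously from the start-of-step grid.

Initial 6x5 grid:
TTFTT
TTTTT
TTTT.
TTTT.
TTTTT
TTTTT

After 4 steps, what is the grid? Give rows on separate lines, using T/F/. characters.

Step 1: 3 trees catch fire, 1 burn out
  TF.FT
  TTFTT
  TTTT.
  TTTT.
  TTTTT
  TTTTT
Step 2: 5 trees catch fire, 3 burn out
  F...F
  TF.FT
  TTFT.
  TTTT.
  TTTTT
  TTTTT
Step 3: 5 trees catch fire, 5 burn out
  .....
  F...F
  TF.F.
  TTFT.
  TTTTT
  TTTTT
Step 4: 4 trees catch fire, 5 burn out
  .....
  .....
  F....
  TF.F.
  TTFTT
  TTTTT

.....
.....
F....
TF.F.
TTFTT
TTTTT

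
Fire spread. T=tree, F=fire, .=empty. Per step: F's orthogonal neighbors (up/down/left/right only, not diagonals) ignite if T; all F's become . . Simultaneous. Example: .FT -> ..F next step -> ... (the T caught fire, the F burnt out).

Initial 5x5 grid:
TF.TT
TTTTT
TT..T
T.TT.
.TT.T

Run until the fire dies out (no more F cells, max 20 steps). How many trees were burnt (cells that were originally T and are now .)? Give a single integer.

Step 1: +2 fires, +1 burnt (F count now 2)
Step 2: +3 fires, +2 burnt (F count now 3)
Step 3: +2 fires, +3 burnt (F count now 2)
Step 4: +3 fires, +2 burnt (F count now 3)
Step 5: +2 fires, +3 burnt (F count now 2)
Step 6: +0 fires, +2 burnt (F count now 0)
Fire out after step 6
Initially T: 17, now '.': 20
Total burnt (originally-T cells now '.'): 12

Answer: 12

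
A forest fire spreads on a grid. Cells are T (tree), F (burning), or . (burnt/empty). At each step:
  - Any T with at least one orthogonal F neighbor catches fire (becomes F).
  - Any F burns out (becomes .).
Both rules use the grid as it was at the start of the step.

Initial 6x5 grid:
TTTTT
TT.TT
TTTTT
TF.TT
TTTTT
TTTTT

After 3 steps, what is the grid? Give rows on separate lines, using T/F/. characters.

Step 1: 3 trees catch fire, 1 burn out
  TTTTT
  TT.TT
  TFTTT
  F..TT
  TFTTT
  TTTTT
Step 2: 6 trees catch fire, 3 burn out
  TTTTT
  TF.TT
  F.FTT
  ...TT
  F.FTT
  TFTTT
Step 3: 6 trees catch fire, 6 burn out
  TFTTT
  F..TT
  ...FT
  ...TT
  ...FT
  F.FTT

TFTTT
F..TT
...FT
...TT
...FT
F.FTT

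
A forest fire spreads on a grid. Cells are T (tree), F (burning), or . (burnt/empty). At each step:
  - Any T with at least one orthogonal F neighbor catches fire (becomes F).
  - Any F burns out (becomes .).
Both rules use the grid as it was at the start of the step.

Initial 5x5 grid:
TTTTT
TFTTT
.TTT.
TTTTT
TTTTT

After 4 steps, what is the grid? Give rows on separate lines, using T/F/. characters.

Step 1: 4 trees catch fire, 1 burn out
  TFTTT
  F.FTT
  .FTT.
  TTTTT
  TTTTT
Step 2: 5 trees catch fire, 4 burn out
  F.FTT
  ...FT
  ..FT.
  TFTTT
  TTTTT
Step 3: 6 trees catch fire, 5 burn out
  ...FT
  ....F
  ...F.
  F.FTT
  TFTTT
Step 4: 4 trees catch fire, 6 burn out
  ....F
  .....
  .....
  ...FT
  F.FTT

....F
.....
.....
...FT
F.FTT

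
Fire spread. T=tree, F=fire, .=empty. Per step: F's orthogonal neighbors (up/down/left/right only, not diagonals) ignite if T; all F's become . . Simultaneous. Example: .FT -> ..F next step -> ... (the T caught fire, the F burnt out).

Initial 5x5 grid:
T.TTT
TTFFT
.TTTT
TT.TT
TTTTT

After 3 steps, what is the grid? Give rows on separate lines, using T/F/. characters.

Step 1: 6 trees catch fire, 2 burn out
  T.FFT
  TF..F
  .TFFT
  TT.TT
  TTTTT
Step 2: 5 trees catch fire, 6 burn out
  T...F
  F....
  .F..F
  TT.FT
  TTTTT
Step 3: 4 trees catch fire, 5 burn out
  F....
  .....
  .....
  TF..F
  TTTFT

F....
.....
.....
TF..F
TTTFT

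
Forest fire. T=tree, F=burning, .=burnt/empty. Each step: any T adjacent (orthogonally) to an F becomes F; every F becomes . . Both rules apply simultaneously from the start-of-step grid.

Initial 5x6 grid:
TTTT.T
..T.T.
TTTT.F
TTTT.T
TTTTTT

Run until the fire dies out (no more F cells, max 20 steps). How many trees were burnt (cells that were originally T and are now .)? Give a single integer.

Step 1: +1 fires, +1 burnt (F count now 1)
Step 2: +1 fires, +1 burnt (F count now 1)
Step 3: +1 fires, +1 burnt (F count now 1)
Step 4: +1 fires, +1 burnt (F count now 1)
Step 5: +2 fires, +1 burnt (F count now 2)
Step 6: +3 fires, +2 burnt (F count now 3)
Step 7: +3 fires, +3 burnt (F count now 3)
Step 8: +3 fires, +3 burnt (F count now 3)
Step 9: +2 fires, +3 burnt (F count now 2)
Step 10: +2 fires, +2 burnt (F count now 2)
Step 11: +1 fires, +2 burnt (F count now 1)
Step 12: +0 fires, +1 burnt (F count now 0)
Fire out after step 12
Initially T: 22, now '.': 28
Total burnt (originally-T cells now '.'): 20

Answer: 20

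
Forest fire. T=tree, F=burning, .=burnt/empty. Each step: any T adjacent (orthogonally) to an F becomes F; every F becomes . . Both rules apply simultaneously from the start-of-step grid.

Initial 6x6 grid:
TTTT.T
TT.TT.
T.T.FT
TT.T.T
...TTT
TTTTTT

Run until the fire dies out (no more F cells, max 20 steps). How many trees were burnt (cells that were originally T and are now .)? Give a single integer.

Answer: 23

Derivation:
Step 1: +2 fires, +1 burnt (F count now 2)
Step 2: +2 fires, +2 burnt (F count now 2)
Step 3: +2 fires, +2 burnt (F count now 2)
Step 4: +3 fires, +2 burnt (F count now 3)
Step 5: +3 fires, +3 burnt (F count now 3)
Step 6: +4 fires, +3 burnt (F count now 4)
Step 7: +2 fires, +4 burnt (F count now 2)
Step 8: +2 fires, +2 burnt (F count now 2)
Step 9: +2 fires, +2 burnt (F count now 2)
Step 10: +1 fires, +2 burnt (F count now 1)
Step 11: +0 fires, +1 burnt (F count now 0)
Fire out after step 11
Initially T: 25, now '.': 34
Total burnt (originally-T cells now '.'): 23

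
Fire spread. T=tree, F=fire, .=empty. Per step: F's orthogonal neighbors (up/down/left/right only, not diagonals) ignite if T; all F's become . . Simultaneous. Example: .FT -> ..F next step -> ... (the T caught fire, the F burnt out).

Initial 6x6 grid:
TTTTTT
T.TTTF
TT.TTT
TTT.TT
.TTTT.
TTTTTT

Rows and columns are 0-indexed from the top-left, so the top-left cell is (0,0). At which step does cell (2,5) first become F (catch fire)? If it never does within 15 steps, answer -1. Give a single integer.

Step 1: cell (2,5)='F' (+3 fires, +1 burnt)
  -> target ignites at step 1
Step 2: cell (2,5)='.' (+4 fires, +3 burnt)
Step 3: cell (2,5)='.' (+4 fires, +4 burnt)
Step 4: cell (2,5)='.' (+2 fires, +4 burnt)
Step 5: cell (2,5)='.' (+3 fires, +2 burnt)
Step 6: cell (2,5)='.' (+4 fires, +3 burnt)
Step 7: cell (2,5)='.' (+4 fires, +4 burnt)
Step 8: cell (2,5)='.' (+3 fires, +4 burnt)
Step 9: cell (2,5)='.' (+3 fires, +3 burnt)
Step 10: cell (2,5)='.' (+0 fires, +3 burnt)
  fire out at step 10

1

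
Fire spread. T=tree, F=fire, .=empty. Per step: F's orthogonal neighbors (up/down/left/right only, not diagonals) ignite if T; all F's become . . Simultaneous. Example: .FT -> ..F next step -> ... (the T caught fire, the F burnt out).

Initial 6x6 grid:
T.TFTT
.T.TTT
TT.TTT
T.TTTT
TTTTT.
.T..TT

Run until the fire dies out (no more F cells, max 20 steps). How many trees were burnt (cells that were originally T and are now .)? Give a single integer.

Answer: 25

Derivation:
Step 1: +3 fires, +1 burnt (F count now 3)
Step 2: +3 fires, +3 burnt (F count now 3)
Step 3: +3 fires, +3 burnt (F count now 3)
Step 4: +4 fires, +3 burnt (F count now 4)
Step 5: +3 fires, +4 burnt (F count now 3)
Step 6: +2 fires, +3 burnt (F count now 2)
Step 7: +3 fires, +2 burnt (F count now 3)
Step 8: +1 fires, +3 burnt (F count now 1)
Step 9: +1 fires, +1 burnt (F count now 1)
Step 10: +1 fires, +1 burnt (F count now 1)
Step 11: +1 fires, +1 burnt (F count now 1)
Step 12: +0 fires, +1 burnt (F count now 0)
Fire out after step 12
Initially T: 26, now '.': 35
Total burnt (originally-T cells now '.'): 25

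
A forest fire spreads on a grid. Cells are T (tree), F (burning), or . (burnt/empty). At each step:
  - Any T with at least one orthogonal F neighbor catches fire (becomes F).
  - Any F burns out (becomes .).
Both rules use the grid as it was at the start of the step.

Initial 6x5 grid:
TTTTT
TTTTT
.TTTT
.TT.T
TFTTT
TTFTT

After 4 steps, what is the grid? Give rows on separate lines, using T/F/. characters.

Step 1: 5 trees catch fire, 2 burn out
  TTTTT
  TTTTT
  .TTTT
  .FT.T
  F.FTT
  TF.FT
Step 2: 5 trees catch fire, 5 burn out
  TTTTT
  TTTTT
  .FTTT
  ..F.T
  ...FT
  F...F
Step 3: 3 trees catch fire, 5 burn out
  TTTTT
  TFTTT
  ..FTT
  ....T
  ....F
  .....
Step 4: 5 trees catch fire, 3 burn out
  TFTTT
  F.FTT
  ...FT
  ....F
  .....
  .....

TFTTT
F.FTT
...FT
....F
.....
.....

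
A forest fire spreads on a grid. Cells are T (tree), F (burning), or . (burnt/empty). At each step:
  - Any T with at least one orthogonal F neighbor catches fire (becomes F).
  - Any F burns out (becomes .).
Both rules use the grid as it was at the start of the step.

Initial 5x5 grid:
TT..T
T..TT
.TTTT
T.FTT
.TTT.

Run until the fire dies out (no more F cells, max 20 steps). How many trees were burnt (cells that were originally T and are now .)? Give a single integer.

Answer: 12

Derivation:
Step 1: +3 fires, +1 burnt (F count now 3)
Step 2: +5 fires, +3 burnt (F count now 5)
Step 3: +2 fires, +5 burnt (F count now 2)
Step 4: +1 fires, +2 burnt (F count now 1)
Step 5: +1 fires, +1 burnt (F count now 1)
Step 6: +0 fires, +1 burnt (F count now 0)
Fire out after step 6
Initially T: 16, now '.': 21
Total burnt (originally-T cells now '.'): 12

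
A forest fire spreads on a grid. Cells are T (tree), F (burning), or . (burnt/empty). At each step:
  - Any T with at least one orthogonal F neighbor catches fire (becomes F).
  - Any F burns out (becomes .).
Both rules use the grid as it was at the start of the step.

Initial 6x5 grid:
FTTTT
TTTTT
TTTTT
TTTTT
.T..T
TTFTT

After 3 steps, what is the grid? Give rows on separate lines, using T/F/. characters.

Step 1: 4 trees catch fire, 2 burn out
  .FTTT
  FTTTT
  TTTTT
  TTTTT
  .T..T
  TF.FT
Step 2: 6 trees catch fire, 4 burn out
  ..FTT
  .FTTT
  FTTTT
  TTTTT
  .F..T
  F...F
Step 3: 6 trees catch fire, 6 burn out
  ...FT
  ..FTT
  .FTTT
  FFTTT
  ....F
  .....

...FT
..FTT
.FTTT
FFTTT
....F
.....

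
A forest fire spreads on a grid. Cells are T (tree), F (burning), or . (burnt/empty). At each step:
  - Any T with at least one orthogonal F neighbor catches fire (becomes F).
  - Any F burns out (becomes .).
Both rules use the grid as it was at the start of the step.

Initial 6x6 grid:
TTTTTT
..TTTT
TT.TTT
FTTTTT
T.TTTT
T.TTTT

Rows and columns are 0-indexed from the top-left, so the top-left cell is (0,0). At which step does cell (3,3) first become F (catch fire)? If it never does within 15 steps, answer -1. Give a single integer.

Step 1: cell (3,3)='T' (+3 fires, +1 burnt)
Step 2: cell (3,3)='T' (+3 fires, +3 burnt)
Step 3: cell (3,3)='F' (+2 fires, +3 burnt)
  -> target ignites at step 3
Step 4: cell (3,3)='.' (+4 fires, +2 burnt)
Step 5: cell (3,3)='.' (+5 fires, +4 burnt)
Step 6: cell (3,3)='.' (+6 fires, +5 burnt)
Step 7: cell (3,3)='.' (+4 fires, +6 burnt)
Step 8: cell (3,3)='.' (+2 fires, +4 burnt)
Step 9: cell (3,3)='.' (+1 fires, +2 burnt)
Step 10: cell (3,3)='.' (+0 fires, +1 burnt)
  fire out at step 10

3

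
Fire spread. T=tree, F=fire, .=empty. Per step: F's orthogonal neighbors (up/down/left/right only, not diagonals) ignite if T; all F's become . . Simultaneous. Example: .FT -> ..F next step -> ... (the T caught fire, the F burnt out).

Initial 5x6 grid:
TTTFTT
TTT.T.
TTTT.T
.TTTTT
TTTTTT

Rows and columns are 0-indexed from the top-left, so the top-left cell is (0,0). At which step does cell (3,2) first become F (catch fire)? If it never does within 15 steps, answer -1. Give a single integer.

Step 1: cell (3,2)='T' (+2 fires, +1 burnt)
Step 2: cell (3,2)='T' (+4 fires, +2 burnt)
Step 3: cell (3,2)='T' (+3 fires, +4 burnt)
Step 4: cell (3,2)='F' (+4 fires, +3 burnt)
  -> target ignites at step 4
Step 5: cell (3,2)='.' (+4 fires, +4 burnt)
Step 6: cell (3,2)='.' (+3 fires, +4 burnt)
Step 7: cell (3,2)='.' (+3 fires, +3 burnt)
Step 8: cell (3,2)='.' (+2 fires, +3 burnt)
Step 9: cell (3,2)='.' (+0 fires, +2 burnt)
  fire out at step 9

4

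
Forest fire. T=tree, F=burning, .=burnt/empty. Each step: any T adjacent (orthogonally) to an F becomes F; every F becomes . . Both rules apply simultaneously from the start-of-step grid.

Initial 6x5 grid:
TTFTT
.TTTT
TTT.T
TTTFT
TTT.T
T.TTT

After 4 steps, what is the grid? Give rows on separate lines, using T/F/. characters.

Step 1: 5 trees catch fire, 2 burn out
  TF.FT
  .TFTT
  TTT.T
  TTF.F
  TTT.T
  T.TTT
Step 2: 9 trees catch fire, 5 burn out
  F...F
  .F.FT
  TTF.F
  TF...
  TTF.F
  T.TTT
Step 3: 6 trees catch fire, 9 burn out
  .....
  ....F
  TF...
  F....
  TF...
  T.FTF
Step 4: 3 trees catch fire, 6 burn out
  .....
  .....
  F....
  .....
  F....
  T..F.

.....
.....
F....
.....
F....
T..F.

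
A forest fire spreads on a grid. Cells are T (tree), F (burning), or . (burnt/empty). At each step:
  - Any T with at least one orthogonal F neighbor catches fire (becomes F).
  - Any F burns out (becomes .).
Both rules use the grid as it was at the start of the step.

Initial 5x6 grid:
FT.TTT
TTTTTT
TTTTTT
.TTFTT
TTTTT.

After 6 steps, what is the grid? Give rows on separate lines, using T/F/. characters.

Step 1: 6 trees catch fire, 2 burn out
  .F.TTT
  FTTTTT
  TTTFTT
  .TF.FT
  TTTFT.
Step 2: 9 trees catch fire, 6 burn out
  ...TTT
  .FTFTT
  FTF.FT
  .F...F
  TTF.F.
Step 3: 6 trees catch fire, 9 burn out
  ...FTT
  ..F.FT
  .F...F
  ......
  TF....
Step 4: 3 trees catch fire, 6 burn out
  ....FT
  .....F
  ......
  ......
  F.....
Step 5: 1 trees catch fire, 3 burn out
  .....F
  ......
  ......
  ......
  ......
Step 6: 0 trees catch fire, 1 burn out
  ......
  ......
  ......
  ......
  ......

......
......
......
......
......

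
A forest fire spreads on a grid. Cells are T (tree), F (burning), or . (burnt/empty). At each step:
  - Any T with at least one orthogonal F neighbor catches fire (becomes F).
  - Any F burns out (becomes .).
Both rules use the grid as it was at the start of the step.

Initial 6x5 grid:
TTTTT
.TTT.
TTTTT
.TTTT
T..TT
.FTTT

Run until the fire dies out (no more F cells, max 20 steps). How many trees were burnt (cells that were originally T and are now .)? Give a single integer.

Answer: 22

Derivation:
Step 1: +1 fires, +1 burnt (F count now 1)
Step 2: +1 fires, +1 burnt (F count now 1)
Step 3: +2 fires, +1 burnt (F count now 2)
Step 4: +2 fires, +2 burnt (F count now 2)
Step 5: +3 fires, +2 burnt (F count now 3)
Step 6: +4 fires, +3 burnt (F count now 4)
Step 7: +3 fires, +4 burnt (F count now 3)
Step 8: +4 fires, +3 burnt (F count now 4)
Step 9: +1 fires, +4 burnt (F count now 1)
Step 10: +1 fires, +1 burnt (F count now 1)
Step 11: +0 fires, +1 burnt (F count now 0)
Fire out after step 11
Initially T: 23, now '.': 29
Total burnt (originally-T cells now '.'): 22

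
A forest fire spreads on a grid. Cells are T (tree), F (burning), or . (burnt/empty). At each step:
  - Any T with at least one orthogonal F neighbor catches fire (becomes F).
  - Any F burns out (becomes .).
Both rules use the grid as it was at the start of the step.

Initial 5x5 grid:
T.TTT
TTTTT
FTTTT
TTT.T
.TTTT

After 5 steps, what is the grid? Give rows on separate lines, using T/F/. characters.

Step 1: 3 trees catch fire, 1 burn out
  T.TTT
  FTTTT
  .FTTT
  FTT.T
  .TTTT
Step 2: 4 trees catch fire, 3 burn out
  F.TTT
  .FTTT
  ..FTT
  .FT.T
  .TTTT
Step 3: 4 trees catch fire, 4 burn out
  ..TTT
  ..FTT
  ...FT
  ..F.T
  .FTTT
Step 4: 4 trees catch fire, 4 burn out
  ..FTT
  ...FT
  ....F
  ....T
  ..FTT
Step 5: 4 trees catch fire, 4 burn out
  ...FT
  ....F
  .....
  ....F
  ...FT

...FT
....F
.....
....F
...FT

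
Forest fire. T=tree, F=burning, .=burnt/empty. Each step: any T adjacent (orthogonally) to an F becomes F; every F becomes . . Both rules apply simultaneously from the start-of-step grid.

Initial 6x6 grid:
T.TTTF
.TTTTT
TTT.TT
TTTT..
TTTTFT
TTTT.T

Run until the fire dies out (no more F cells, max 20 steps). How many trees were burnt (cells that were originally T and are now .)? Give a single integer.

Step 1: +4 fires, +2 burnt (F count now 4)
Step 2: +7 fires, +4 burnt (F count now 7)
Step 3: +6 fires, +7 burnt (F count now 6)
Step 4: +5 fires, +6 burnt (F count now 5)
Step 5: +4 fires, +5 burnt (F count now 4)
Step 6: +1 fires, +4 burnt (F count now 1)
Step 7: +0 fires, +1 burnt (F count now 0)
Fire out after step 7
Initially T: 28, now '.': 35
Total burnt (originally-T cells now '.'): 27

Answer: 27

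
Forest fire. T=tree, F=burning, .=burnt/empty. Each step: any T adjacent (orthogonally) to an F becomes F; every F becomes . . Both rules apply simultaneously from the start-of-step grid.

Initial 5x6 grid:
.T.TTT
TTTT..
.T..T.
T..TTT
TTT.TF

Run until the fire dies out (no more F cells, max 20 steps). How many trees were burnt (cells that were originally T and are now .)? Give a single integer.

Step 1: +2 fires, +1 burnt (F count now 2)
Step 2: +1 fires, +2 burnt (F count now 1)
Step 3: +2 fires, +1 burnt (F count now 2)
Step 4: +0 fires, +2 burnt (F count now 0)
Fire out after step 4
Initially T: 18, now '.': 17
Total burnt (originally-T cells now '.'): 5

Answer: 5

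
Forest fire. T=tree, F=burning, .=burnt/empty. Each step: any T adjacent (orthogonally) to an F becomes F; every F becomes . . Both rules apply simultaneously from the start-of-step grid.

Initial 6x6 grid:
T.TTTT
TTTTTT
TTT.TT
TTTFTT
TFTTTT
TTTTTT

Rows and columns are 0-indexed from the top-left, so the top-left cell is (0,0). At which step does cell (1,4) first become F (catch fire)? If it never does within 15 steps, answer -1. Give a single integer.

Step 1: cell (1,4)='T' (+7 fires, +2 burnt)
Step 2: cell (1,4)='T' (+9 fires, +7 burnt)
Step 3: cell (1,4)='F' (+7 fires, +9 burnt)
  -> target ignites at step 3
Step 4: cell (1,4)='.' (+6 fires, +7 burnt)
Step 5: cell (1,4)='.' (+3 fires, +6 burnt)
Step 6: cell (1,4)='.' (+0 fires, +3 burnt)
  fire out at step 6

3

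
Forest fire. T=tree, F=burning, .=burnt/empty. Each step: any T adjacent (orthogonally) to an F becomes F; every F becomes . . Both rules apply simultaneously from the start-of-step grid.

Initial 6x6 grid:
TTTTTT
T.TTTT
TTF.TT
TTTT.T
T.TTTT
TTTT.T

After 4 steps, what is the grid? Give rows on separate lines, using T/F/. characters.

Step 1: 3 trees catch fire, 1 burn out
  TTTTTT
  T.FTTT
  TF..TT
  TTFT.T
  T.TTTT
  TTTT.T
Step 2: 6 trees catch fire, 3 burn out
  TTFTTT
  T..FTT
  F...TT
  TF.F.T
  T.FTTT
  TTTT.T
Step 3: 7 trees catch fire, 6 burn out
  TF.FTT
  F...FT
  ....TT
  F....T
  T..FTT
  TTFT.T
Step 4: 8 trees catch fire, 7 burn out
  F...FT
  .....F
  ....FT
  .....T
  F...FT
  TF.F.T

F...FT
.....F
....FT
.....T
F...FT
TF.F.T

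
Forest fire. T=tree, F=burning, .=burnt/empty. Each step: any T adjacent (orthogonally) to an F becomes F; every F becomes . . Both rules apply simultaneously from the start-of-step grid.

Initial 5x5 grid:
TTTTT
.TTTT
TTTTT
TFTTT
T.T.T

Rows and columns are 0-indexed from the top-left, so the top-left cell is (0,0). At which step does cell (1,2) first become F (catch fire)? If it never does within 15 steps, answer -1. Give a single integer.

Step 1: cell (1,2)='T' (+3 fires, +1 burnt)
Step 2: cell (1,2)='T' (+6 fires, +3 burnt)
Step 3: cell (1,2)='F' (+4 fires, +6 burnt)
  -> target ignites at step 3
Step 4: cell (1,2)='.' (+5 fires, +4 burnt)
Step 5: cell (1,2)='.' (+2 fires, +5 burnt)
Step 6: cell (1,2)='.' (+1 fires, +2 burnt)
Step 7: cell (1,2)='.' (+0 fires, +1 burnt)
  fire out at step 7

3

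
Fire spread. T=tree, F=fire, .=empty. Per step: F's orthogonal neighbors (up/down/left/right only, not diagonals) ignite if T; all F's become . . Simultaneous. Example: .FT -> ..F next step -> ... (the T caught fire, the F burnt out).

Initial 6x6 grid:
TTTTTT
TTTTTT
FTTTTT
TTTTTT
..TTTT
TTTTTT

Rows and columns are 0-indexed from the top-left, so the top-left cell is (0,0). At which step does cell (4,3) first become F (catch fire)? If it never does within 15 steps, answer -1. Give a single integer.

Step 1: cell (4,3)='T' (+3 fires, +1 burnt)
Step 2: cell (4,3)='T' (+4 fires, +3 burnt)
Step 3: cell (4,3)='T' (+4 fires, +4 burnt)
Step 4: cell (4,3)='T' (+5 fires, +4 burnt)
Step 5: cell (4,3)='F' (+6 fires, +5 burnt)
  -> target ignites at step 5
Step 6: cell (4,3)='.' (+6 fires, +6 burnt)
Step 7: cell (4,3)='.' (+4 fires, +6 burnt)
Step 8: cell (4,3)='.' (+1 fires, +4 burnt)
Step 9: cell (4,3)='.' (+0 fires, +1 burnt)
  fire out at step 9

5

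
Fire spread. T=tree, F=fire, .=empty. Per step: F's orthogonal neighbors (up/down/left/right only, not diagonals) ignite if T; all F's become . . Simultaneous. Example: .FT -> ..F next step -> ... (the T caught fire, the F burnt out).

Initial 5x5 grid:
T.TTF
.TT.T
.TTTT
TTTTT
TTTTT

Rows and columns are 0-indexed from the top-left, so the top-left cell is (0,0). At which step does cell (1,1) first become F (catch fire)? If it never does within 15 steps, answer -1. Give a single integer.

Step 1: cell (1,1)='T' (+2 fires, +1 burnt)
Step 2: cell (1,1)='T' (+2 fires, +2 burnt)
Step 3: cell (1,1)='T' (+3 fires, +2 burnt)
Step 4: cell (1,1)='F' (+4 fires, +3 burnt)
  -> target ignites at step 4
Step 5: cell (1,1)='.' (+3 fires, +4 burnt)
Step 6: cell (1,1)='.' (+2 fires, +3 burnt)
Step 7: cell (1,1)='.' (+2 fires, +2 burnt)
Step 8: cell (1,1)='.' (+1 fires, +2 burnt)
Step 9: cell (1,1)='.' (+0 fires, +1 burnt)
  fire out at step 9

4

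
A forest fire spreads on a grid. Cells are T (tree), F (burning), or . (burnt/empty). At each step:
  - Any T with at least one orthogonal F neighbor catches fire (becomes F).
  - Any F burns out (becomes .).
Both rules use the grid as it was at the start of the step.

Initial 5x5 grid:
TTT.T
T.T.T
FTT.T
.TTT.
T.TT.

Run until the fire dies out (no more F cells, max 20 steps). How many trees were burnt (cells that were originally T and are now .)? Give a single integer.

Step 1: +2 fires, +1 burnt (F count now 2)
Step 2: +3 fires, +2 burnt (F count now 3)
Step 3: +3 fires, +3 burnt (F count now 3)
Step 4: +3 fires, +3 burnt (F count now 3)
Step 5: +1 fires, +3 burnt (F count now 1)
Step 6: +0 fires, +1 burnt (F count now 0)
Fire out after step 6
Initially T: 16, now '.': 21
Total burnt (originally-T cells now '.'): 12

Answer: 12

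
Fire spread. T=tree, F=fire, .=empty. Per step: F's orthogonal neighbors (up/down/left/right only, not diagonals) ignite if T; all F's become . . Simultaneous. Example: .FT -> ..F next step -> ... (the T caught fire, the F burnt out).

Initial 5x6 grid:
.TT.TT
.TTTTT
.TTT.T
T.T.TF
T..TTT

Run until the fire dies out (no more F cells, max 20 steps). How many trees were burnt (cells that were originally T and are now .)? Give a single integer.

Step 1: +3 fires, +1 burnt (F count now 3)
Step 2: +2 fires, +3 burnt (F count now 2)
Step 3: +3 fires, +2 burnt (F count now 3)
Step 4: +2 fires, +3 burnt (F count now 2)
Step 5: +2 fires, +2 burnt (F count now 2)
Step 6: +3 fires, +2 burnt (F count now 3)
Step 7: +3 fires, +3 burnt (F count now 3)
Step 8: +0 fires, +3 burnt (F count now 0)
Fire out after step 8
Initially T: 20, now '.': 28
Total burnt (originally-T cells now '.'): 18

Answer: 18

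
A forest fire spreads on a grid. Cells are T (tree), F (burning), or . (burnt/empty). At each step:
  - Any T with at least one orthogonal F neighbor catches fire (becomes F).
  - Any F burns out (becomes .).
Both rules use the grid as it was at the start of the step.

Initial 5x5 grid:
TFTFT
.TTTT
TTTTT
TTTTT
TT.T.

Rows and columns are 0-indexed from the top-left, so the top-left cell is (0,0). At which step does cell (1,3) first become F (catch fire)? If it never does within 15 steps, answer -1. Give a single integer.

Step 1: cell (1,3)='F' (+5 fires, +2 burnt)
  -> target ignites at step 1
Step 2: cell (1,3)='.' (+4 fires, +5 burnt)
Step 3: cell (1,3)='.' (+5 fires, +4 burnt)
Step 4: cell (1,3)='.' (+5 fires, +5 burnt)
Step 5: cell (1,3)='.' (+1 fires, +5 burnt)
Step 6: cell (1,3)='.' (+0 fires, +1 burnt)
  fire out at step 6

1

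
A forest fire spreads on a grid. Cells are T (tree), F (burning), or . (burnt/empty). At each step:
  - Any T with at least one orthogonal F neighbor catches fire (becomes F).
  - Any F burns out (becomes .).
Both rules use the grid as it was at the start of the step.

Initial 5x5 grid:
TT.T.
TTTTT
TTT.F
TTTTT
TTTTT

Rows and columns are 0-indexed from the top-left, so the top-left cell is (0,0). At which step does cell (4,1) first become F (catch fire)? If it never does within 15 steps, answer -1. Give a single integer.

Step 1: cell (4,1)='T' (+2 fires, +1 burnt)
Step 2: cell (4,1)='T' (+3 fires, +2 burnt)
Step 3: cell (4,1)='T' (+4 fires, +3 burnt)
Step 4: cell (4,1)='T' (+4 fires, +4 burnt)
Step 5: cell (4,1)='F' (+5 fires, +4 burnt)
  -> target ignites at step 5
Step 6: cell (4,1)='.' (+3 fires, +5 burnt)
Step 7: cell (4,1)='.' (+0 fires, +3 burnt)
  fire out at step 7

5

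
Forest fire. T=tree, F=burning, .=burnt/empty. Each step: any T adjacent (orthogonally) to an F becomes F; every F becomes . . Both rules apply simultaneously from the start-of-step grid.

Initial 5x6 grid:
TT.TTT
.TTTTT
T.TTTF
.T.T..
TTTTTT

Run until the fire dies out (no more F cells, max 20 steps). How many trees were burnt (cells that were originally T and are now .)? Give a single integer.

Answer: 21

Derivation:
Step 1: +2 fires, +1 burnt (F count now 2)
Step 2: +3 fires, +2 burnt (F count now 3)
Step 3: +4 fires, +3 burnt (F count now 4)
Step 4: +3 fires, +4 burnt (F count now 3)
Step 5: +3 fires, +3 burnt (F count now 3)
Step 6: +3 fires, +3 burnt (F count now 3)
Step 7: +3 fires, +3 burnt (F count now 3)
Step 8: +0 fires, +3 burnt (F count now 0)
Fire out after step 8
Initially T: 22, now '.': 29
Total burnt (originally-T cells now '.'): 21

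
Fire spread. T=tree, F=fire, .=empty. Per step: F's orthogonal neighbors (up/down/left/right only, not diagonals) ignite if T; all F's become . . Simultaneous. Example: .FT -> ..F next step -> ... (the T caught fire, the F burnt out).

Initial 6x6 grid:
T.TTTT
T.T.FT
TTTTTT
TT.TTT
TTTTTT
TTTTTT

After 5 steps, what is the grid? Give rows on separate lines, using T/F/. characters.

Step 1: 3 trees catch fire, 1 burn out
  T.TTFT
  T.T..F
  TTTTFT
  TT.TTT
  TTTTTT
  TTTTTT
Step 2: 5 trees catch fire, 3 burn out
  T.TF.F
  T.T...
  TTTF.F
  TT.TFT
  TTTTTT
  TTTTTT
Step 3: 5 trees catch fire, 5 burn out
  T.F...
  T.T...
  TTF...
  TT.F.F
  TTTTFT
  TTTTTT
Step 4: 5 trees catch fire, 5 burn out
  T.....
  T.F...
  TF....
  TT....
  TTTF.F
  TTTTFT
Step 5: 5 trees catch fire, 5 burn out
  T.....
  T.....
  F.....
  TF....
  TTF...
  TTTF.F

T.....
T.....
F.....
TF....
TTF...
TTTF.F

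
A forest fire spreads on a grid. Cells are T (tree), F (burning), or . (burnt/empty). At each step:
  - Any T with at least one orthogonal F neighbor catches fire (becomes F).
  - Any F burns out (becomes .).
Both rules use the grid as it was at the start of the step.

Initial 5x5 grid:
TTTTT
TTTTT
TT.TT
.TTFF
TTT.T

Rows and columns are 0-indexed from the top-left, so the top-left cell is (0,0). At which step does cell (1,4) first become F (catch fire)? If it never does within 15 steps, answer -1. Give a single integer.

Step 1: cell (1,4)='T' (+4 fires, +2 burnt)
Step 2: cell (1,4)='F' (+4 fires, +4 burnt)
  -> target ignites at step 2
Step 3: cell (1,4)='.' (+5 fires, +4 burnt)
Step 4: cell (1,4)='.' (+4 fires, +5 burnt)
Step 5: cell (1,4)='.' (+2 fires, +4 burnt)
Step 6: cell (1,4)='.' (+1 fires, +2 burnt)
Step 7: cell (1,4)='.' (+0 fires, +1 burnt)
  fire out at step 7

2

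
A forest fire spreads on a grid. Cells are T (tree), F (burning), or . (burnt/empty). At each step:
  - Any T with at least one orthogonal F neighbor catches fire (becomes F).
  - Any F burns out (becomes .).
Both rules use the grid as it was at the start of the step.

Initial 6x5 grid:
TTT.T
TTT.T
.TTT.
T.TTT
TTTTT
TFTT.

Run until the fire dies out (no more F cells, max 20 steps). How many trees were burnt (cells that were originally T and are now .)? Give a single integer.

Step 1: +3 fires, +1 burnt (F count now 3)
Step 2: +3 fires, +3 burnt (F count now 3)
Step 3: +3 fires, +3 burnt (F count now 3)
Step 4: +3 fires, +3 burnt (F count now 3)
Step 5: +4 fires, +3 burnt (F count now 4)
Step 6: +2 fires, +4 burnt (F count now 2)
Step 7: +2 fires, +2 burnt (F count now 2)
Step 8: +1 fires, +2 burnt (F count now 1)
Step 9: +0 fires, +1 burnt (F count now 0)
Fire out after step 9
Initially T: 23, now '.': 28
Total burnt (originally-T cells now '.'): 21

Answer: 21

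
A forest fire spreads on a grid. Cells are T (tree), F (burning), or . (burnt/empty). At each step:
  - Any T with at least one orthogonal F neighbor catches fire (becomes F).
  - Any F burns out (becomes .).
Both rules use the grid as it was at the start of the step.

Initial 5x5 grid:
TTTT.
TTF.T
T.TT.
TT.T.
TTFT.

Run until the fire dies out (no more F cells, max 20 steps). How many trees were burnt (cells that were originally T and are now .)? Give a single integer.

Step 1: +5 fires, +2 burnt (F count now 5)
Step 2: +7 fires, +5 burnt (F count now 7)
Step 3: +3 fires, +7 burnt (F count now 3)
Step 4: +0 fires, +3 burnt (F count now 0)
Fire out after step 4
Initially T: 16, now '.': 24
Total burnt (originally-T cells now '.'): 15

Answer: 15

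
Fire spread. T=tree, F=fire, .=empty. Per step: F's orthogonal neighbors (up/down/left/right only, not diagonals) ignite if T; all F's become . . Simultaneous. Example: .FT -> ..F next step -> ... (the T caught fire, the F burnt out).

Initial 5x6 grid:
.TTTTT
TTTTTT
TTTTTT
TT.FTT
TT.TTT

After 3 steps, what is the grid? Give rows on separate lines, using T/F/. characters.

Step 1: 3 trees catch fire, 1 burn out
  .TTTTT
  TTTTTT
  TTTFTT
  TT..FT
  TT.FTT
Step 2: 5 trees catch fire, 3 burn out
  .TTTTT
  TTTFTT
  TTF.FT
  TT...F
  TT..FT
Step 3: 6 trees catch fire, 5 burn out
  .TTFTT
  TTF.FT
  TF...F
  TT....
  TT...F

.TTFTT
TTF.FT
TF...F
TT....
TT...F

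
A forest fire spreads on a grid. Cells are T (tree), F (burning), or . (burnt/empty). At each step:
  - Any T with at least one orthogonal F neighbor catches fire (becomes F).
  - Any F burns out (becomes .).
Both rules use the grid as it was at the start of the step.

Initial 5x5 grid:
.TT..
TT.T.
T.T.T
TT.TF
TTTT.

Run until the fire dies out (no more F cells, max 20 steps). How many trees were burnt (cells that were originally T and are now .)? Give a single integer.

Step 1: +2 fires, +1 burnt (F count now 2)
Step 2: +1 fires, +2 burnt (F count now 1)
Step 3: +1 fires, +1 burnt (F count now 1)
Step 4: +1 fires, +1 burnt (F count now 1)
Step 5: +2 fires, +1 burnt (F count now 2)
Step 6: +1 fires, +2 burnt (F count now 1)
Step 7: +1 fires, +1 burnt (F count now 1)
Step 8: +1 fires, +1 burnt (F count now 1)
Step 9: +1 fires, +1 burnt (F count now 1)
Step 10: +1 fires, +1 burnt (F count now 1)
Step 11: +1 fires, +1 burnt (F count now 1)
Step 12: +0 fires, +1 burnt (F count now 0)
Fire out after step 12
Initially T: 15, now '.': 23
Total burnt (originally-T cells now '.'): 13

Answer: 13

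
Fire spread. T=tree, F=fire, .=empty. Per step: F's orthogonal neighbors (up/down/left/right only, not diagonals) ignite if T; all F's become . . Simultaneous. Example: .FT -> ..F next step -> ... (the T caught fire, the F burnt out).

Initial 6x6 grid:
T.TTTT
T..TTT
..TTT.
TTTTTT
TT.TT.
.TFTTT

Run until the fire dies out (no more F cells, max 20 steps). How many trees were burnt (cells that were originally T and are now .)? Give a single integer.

Step 1: +2 fires, +1 burnt (F count now 2)
Step 2: +3 fires, +2 burnt (F count now 3)
Step 3: +5 fires, +3 burnt (F count now 5)
Step 4: +4 fires, +5 burnt (F count now 4)
Step 5: +4 fires, +4 burnt (F count now 4)
Step 6: +2 fires, +4 burnt (F count now 2)
Step 7: +3 fires, +2 burnt (F count now 3)
Step 8: +1 fires, +3 burnt (F count now 1)
Step 9: +0 fires, +1 burnt (F count now 0)
Fire out after step 9
Initially T: 26, now '.': 34
Total burnt (originally-T cells now '.'): 24

Answer: 24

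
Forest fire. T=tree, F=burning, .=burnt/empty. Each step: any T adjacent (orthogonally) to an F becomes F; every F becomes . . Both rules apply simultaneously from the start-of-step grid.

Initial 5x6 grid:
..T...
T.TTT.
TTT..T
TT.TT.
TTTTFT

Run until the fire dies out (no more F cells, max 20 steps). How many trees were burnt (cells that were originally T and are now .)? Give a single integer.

Step 1: +3 fires, +1 burnt (F count now 3)
Step 2: +2 fires, +3 burnt (F count now 2)
Step 3: +1 fires, +2 burnt (F count now 1)
Step 4: +2 fires, +1 burnt (F count now 2)
Step 5: +2 fires, +2 burnt (F count now 2)
Step 6: +2 fires, +2 burnt (F count now 2)
Step 7: +2 fires, +2 burnt (F count now 2)
Step 8: +2 fires, +2 burnt (F count now 2)
Step 9: +1 fires, +2 burnt (F count now 1)
Step 10: +0 fires, +1 burnt (F count now 0)
Fire out after step 10
Initially T: 18, now '.': 29
Total burnt (originally-T cells now '.'): 17

Answer: 17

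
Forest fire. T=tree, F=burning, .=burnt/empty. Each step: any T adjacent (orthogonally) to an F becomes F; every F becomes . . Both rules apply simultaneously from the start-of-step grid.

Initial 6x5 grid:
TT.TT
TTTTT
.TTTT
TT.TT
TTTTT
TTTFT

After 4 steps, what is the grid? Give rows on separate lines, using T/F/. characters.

Step 1: 3 trees catch fire, 1 burn out
  TT.TT
  TTTTT
  .TTTT
  TT.TT
  TTTFT
  TTF.F
Step 2: 4 trees catch fire, 3 burn out
  TT.TT
  TTTTT
  .TTTT
  TT.FT
  TTF.F
  TF...
Step 3: 4 trees catch fire, 4 burn out
  TT.TT
  TTTTT
  .TTFT
  TT..F
  TF...
  F....
Step 4: 5 trees catch fire, 4 burn out
  TT.TT
  TTTFT
  .TF.F
  TF...
  F....
  .....

TT.TT
TTTFT
.TF.F
TF...
F....
.....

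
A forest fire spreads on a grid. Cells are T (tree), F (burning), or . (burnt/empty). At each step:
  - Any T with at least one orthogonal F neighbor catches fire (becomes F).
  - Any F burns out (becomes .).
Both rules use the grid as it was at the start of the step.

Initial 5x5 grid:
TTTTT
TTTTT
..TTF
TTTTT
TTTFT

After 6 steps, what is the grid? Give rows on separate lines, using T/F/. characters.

Step 1: 6 trees catch fire, 2 burn out
  TTTTT
  TTTTF
  ..TF.
  TTTFF
  TTF.F
Step 2: 5 trees catch fire, 6 burn out
  TTTTF
  TTTF.
  ..F..
  TTF..
  TF...
Step 3: 4 trees catch fire, 5 burn out
  TTTF.
  TTF..
  .....
  TF...
  F....
Step 4: 3 trees catch fire, 4 burn out
  TTF..
  TF...
  .....
  F....
  .....
Step 5: 2 trees catch fire, 3 burn out
  TF...
  F....
  .....
  .....
  .....
Step 6: 1 trees catch fire, 2 burn out
  F....
  .....
  .....
  .....
  .....

F....
.....
.....
.....
.....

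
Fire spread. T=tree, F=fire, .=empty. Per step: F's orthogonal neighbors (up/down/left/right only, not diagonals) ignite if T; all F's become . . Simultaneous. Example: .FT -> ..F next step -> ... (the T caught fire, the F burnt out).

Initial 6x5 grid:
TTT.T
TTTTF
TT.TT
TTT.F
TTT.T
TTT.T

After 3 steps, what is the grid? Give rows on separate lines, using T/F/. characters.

Step 1: 4 trees catch fire, 2 burn out
  TTT.F
  TTTF.
  TT.TF
  TTT..
  TTT.F
  TTT.T
Step 2: 3 trees catch fire, 4 burn out
  TTT..
  TTF..
  TT.F.
  TTT..
  TTT..
  TTT.F
Step 3: 2 trees catch fire, 3 burn out
  TTF..
  TF...
  TT...
  TTT..
  TTT..
  TTT..

TTF..
TF...
TT...
TTT..
TTT..
TTT..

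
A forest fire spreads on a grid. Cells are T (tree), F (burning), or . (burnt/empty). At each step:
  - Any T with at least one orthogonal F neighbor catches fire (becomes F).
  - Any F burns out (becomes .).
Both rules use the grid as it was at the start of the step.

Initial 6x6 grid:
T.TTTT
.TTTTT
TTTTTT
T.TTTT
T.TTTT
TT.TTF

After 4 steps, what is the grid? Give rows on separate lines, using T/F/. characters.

Step 1: 2 trees catch fire, 1 burn out
  T.TTTT
  .TTTTT
  TTTTTT
  T.TTTT
  T.TTTF
  TT.TF.
Step 2: 3 trees catch fire, 2 burn out
  T.TTTT
  .TTTTT
  TTTTTT
  T.TTTF
  T.TTF.
  TT.F..
Step 3: 3 trees catch fire, 3 burn out
  T.TTTT
  .TTTTT
  TTTTTF
  T.TTF.
  T.TF..
  TT....
Step 4: 4 trees catch fire, 3 burn out
  T.TTTT
  .TTTTF
  TTTTF.
  T.TF..
  T.F...
  TT....

T.TTTT
.TTTTF
TTTTF.
T.TF..
T.F...
TT....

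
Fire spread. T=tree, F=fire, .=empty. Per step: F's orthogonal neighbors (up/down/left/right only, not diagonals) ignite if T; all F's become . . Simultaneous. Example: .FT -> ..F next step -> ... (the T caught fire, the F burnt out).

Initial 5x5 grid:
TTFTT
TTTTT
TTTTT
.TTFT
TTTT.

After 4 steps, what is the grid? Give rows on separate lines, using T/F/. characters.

Step 1: 7 trees catch fire, 2 burn out
  TF.FT
  TTFTT
  TTTFT
  .TF.F
  TTTF.
Step 2: 8 trees catch fire, 7 burn out
  F...F
  TF.FT
  TTF.F
  .F...
  TTF..
Step 3: 4 trees catch fire, 8 burn out
  .....
  F...F
  TF...
  .....
  TF...
Step 4: 2 trees catch fire, 4 burn out
  .....
  .....
  F....
  .....
  F....

.....
.....
F....
.....
F....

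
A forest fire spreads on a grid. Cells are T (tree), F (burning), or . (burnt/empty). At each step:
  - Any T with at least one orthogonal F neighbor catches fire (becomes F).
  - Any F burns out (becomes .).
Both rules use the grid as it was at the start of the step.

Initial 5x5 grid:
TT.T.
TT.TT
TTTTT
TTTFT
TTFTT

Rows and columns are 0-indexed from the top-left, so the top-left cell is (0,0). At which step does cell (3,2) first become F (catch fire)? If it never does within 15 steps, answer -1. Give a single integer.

Step 1: cell (3,2)='F' (+5 fires, +2 burnt)
  -> target ignites at step 1
Step 2: cell (3,2)='.' (+6 fires, +5 burnt)
Step 3: cell (3,2)='.' (+4 fires, +6 burnt)
Step 4: cell (3,2)='.' (+2 fires, +4 burnt)
Step 5: cell (3,2)='.' (+2 fires, +2 burnt)
Step 6: cell (3,2)='.' (+1 fires, +2 burnt)
Step 7: cell (3,2)='.' (+0 fires, +1 burnt)
  fire out at step 7

1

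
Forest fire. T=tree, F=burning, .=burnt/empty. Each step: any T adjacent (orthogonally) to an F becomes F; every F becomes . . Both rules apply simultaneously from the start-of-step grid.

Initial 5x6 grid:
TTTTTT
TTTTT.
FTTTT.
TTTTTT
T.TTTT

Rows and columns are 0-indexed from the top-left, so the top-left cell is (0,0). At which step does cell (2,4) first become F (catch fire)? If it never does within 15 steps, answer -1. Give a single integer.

Step 1: cell (2,4)='T' (+3 fires, +1 burnt)
Step 2: cell (2,4)='T' (+5 fires, +3 burnt)
Step 3: cell (2,4)='T' (+4 fires, +5 burnt)
Step 4: cell (2,4)='F' (+5 fires, +4 burnt)
  -> target ignites at step 4
Step 5: cell (2,4)='.' (+4 fires, +5 burnt)
Step 6: cell (2,4)='.' (+3 fires, +4 burnt)
Step 7: cell (2,4)='.' (+2 fires, +3 burnt)
Step 8: cell (2,4)='.' (+0 fires, +2 burnt)
  fire out at step 8

4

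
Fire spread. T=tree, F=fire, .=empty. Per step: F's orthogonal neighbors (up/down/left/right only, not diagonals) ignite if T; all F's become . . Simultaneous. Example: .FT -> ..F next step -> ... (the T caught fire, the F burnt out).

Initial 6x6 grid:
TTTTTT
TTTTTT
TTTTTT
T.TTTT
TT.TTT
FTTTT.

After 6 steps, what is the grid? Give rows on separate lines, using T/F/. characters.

Step 1: 2 trees catch fire, 1 burn out
  TTTTTT
  TTTTTT
  TTTTTT
  T.TTTT
  FT.TTT
  .FTTT.
Step 2: 3 trees catch fire, 2 burn out
  TTTTTT
  TTTTTT
  TTTTTT
  F.TTTT
  .F.TTT
  ..FTT.
Step 3: 2 trees catch fire, 3 burn out
  TTTTTT
  TTTTTT
  FTTTTT
  ..TTTT
  ...TTT
  ...FT.
Step 4: 4 trees catch fire, 2 burn out
  TTTTTT
  FTTTTT
  .FTTTT
  ..TTTT
  ...FTT
  ....F.
Step 5: 5 trees catch fire, 4 burn out
  FTTTTT
  .FTTTT
  ..FTTT
  ..TFTT
  ....FT
  ......
Step 6: 6 trees catch fire, 5 burn out
  .FTTTT
  ..FTTT
  ...FTT
  ..F.FT
  .....F
  ......

.FTTTT
..FTTT
...FTT
..F.FT
.....F
......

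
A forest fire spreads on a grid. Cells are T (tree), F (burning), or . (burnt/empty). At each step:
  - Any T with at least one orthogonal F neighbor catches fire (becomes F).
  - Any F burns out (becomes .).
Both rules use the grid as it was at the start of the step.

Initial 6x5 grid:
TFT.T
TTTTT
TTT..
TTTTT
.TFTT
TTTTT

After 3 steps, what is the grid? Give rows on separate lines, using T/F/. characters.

Step 1: 7 trees catch fire, 2 burn out
  F.F.T
  TFTTT
  TTT..
  TTFTT
  .F.FT
  TTFTT
Step 2: 9 trees catch fire, 7 burn out
  ....T
  F.FTT
  TFF..
  TF.FT
  ....F
  TF.FT
Step 3: 6 trees catch fire, 9 burn out
  ....T
  ...FT
  F....
  F...F
  .....
  F...F

....T
...FT
F....
F...F
.....
F...F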